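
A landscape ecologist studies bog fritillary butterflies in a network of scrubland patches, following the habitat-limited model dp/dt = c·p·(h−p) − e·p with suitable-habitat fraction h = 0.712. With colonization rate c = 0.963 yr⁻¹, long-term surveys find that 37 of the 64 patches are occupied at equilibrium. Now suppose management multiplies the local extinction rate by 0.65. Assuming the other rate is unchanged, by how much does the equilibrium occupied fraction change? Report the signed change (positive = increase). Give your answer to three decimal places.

0.047

Observed p* = 37/64 = 0.57812.
Balance c(h−p*) = e gives e = 0.963×(0.712 − 0.57812) = 0.12893.
New p* = 0.712 − e/c = 0.712 − 0.08380/0.96300 = 0.62498.
Δp* = 0.62498 − 0.57812 = +0.04686.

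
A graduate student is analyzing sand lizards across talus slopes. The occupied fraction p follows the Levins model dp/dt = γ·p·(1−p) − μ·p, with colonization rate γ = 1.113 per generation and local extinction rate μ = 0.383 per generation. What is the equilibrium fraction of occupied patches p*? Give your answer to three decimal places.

0.656

At equilibrium, colonization balances extinction: γ·p*·(1−p*) = μ·p*.
So p* = 1 − μ/γ = 1 − 0.383/1.113 = 1 − 0.3441 = 0.6559.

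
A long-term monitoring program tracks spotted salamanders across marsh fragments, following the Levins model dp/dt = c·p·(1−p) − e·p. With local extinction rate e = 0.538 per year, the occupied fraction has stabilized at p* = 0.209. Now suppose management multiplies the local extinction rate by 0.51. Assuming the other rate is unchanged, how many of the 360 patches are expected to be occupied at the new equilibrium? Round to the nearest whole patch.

215

Balance c(1−p*) = e gives c = e/(1 − 0.20900) = 0.538/0.79100 = 0.68015.
New p* = 1 − e/c = 1 − 0.27438/0.68015 = 0.59659.
Expected occupied = 360 × 0.59659 = 214.77 ≈ 215.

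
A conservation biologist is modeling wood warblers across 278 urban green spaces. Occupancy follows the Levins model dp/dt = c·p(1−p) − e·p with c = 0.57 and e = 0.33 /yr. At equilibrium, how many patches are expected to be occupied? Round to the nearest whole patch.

p* = 1 − e/c = 1 − 0.33/0.57 = 0.4211.
Expected occupied patches = N × p* = 278 × 0.4211 = 117.05 ≈ 117.

117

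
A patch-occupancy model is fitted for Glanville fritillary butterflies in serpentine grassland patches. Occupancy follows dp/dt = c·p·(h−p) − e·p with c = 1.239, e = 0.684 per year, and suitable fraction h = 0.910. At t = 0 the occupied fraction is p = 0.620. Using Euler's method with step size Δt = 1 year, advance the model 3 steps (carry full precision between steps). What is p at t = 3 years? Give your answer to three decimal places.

0.373

Update rule: p ← p + [c·p·(h−p) − e·p]·Δt with Δt = 1.
step 1: Δp = -0.20131, p = 0.41869
step 2: Δp = -0.03151, p = 0.38718
step 3: Δp = -0.01402, p = 0.37315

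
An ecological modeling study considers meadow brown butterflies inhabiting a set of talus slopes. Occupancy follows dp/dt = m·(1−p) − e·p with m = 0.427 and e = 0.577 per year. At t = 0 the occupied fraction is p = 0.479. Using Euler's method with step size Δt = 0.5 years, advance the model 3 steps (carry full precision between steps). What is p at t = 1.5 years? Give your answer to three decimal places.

Update rule: p ← p + [m·(1−p) − e·p]·Δt with Δt = 0.5.
  1  |  dp/dt·Δt = -0.026958  |  p_1 = 0.452042
  2  |  dp/dt·Δt = -0.013425  |  p_2 = 0.438617
  3  |  dp/dt·Δt = -0.006686  |  p_3 = 0.431931

0.432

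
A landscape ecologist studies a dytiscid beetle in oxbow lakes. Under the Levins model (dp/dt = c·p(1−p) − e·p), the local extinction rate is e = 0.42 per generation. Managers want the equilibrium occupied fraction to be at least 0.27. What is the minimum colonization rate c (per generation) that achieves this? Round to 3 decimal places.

0.575

p* = 1 − e/c ≥ 0.27 requires e/c ≤ 0.7300, i.e. c ≥ e/0.7300.
c_min = 0.42/0.7300 = 0.5753.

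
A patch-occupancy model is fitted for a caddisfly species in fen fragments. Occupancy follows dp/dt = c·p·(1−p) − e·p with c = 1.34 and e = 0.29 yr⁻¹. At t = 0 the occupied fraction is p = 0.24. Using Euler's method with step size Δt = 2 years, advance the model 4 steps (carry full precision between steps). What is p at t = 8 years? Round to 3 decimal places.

Update rule: p ← p + [c·p·(1−p) − e·p]·Δt with Δt = 2.
  1  |  dp/dt·Δt = +0.349632  |  p_1 = 0.589632
  2  |  dp/dt·Δt = +0.306483  |  p_2 = 0.896115
  3  |  dp/dt·Δt = -0.270257  |  p_3 = 0.625858
  4  |  dp/dt·Δt = +0.264551  |  p_4 = 0.890409

0.890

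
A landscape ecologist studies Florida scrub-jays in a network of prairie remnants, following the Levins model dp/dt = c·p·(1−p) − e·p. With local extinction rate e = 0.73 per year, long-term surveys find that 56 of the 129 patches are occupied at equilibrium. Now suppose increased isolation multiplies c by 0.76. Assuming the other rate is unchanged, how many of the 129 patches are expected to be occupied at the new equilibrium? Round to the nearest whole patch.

Observed p* = 56/129 = 0.43411.
Balance c(1−p*) = e gives c = e/(1 − 0.43411) = 0.73/0.56589 = 1.29000.
New p* = 1 − e/c = 1 − 0.73000/0.98040 = 0.25541.
Expected occupied = 129 × 0.25541 = 32.95 ≈ 33.

33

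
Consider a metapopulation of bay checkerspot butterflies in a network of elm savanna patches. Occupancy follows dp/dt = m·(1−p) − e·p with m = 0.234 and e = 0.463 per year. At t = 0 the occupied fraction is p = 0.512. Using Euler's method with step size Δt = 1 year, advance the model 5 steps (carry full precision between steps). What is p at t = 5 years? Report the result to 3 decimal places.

Update rule: p ← p + [m·(1−p) − e·p]·Δt with Δt = 1.
p: 0.51200 → 0.38914  (Δp = -0.12286)
p: 0.38914 → 0.35191  (Δp = -0.03723)
p: 0.35191 → 0.34063  (Δp = -0.01128)
p: 0.34063 → 0.33721  (Δp = -0.00342)
p: 0.33721 → 0.33617  (Δp = -0.00104)

0.336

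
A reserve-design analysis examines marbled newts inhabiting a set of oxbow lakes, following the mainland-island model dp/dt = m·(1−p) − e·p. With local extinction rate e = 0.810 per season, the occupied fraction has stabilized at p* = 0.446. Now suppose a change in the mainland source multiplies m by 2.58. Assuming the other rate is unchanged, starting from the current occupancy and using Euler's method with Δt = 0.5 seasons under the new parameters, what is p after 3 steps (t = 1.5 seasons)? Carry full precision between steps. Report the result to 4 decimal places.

Balance m(1−p*) = e·p* gives m = e·p*/(1−p*) = 0.810×0.44600/0.55400 = 0.65209.
Starting from p₀ = 0.44600; update p ← p + (dp/dt)·Δt with the new parameters.
t = 0.5: p = 0.44600 + (+0.28540) = 0.73140
t = 1: p = 0.73140 + (-0.07026) = 0.66113
t = 1.5: p = 0.66113 + (+0.01730) = 0.67843

0.6784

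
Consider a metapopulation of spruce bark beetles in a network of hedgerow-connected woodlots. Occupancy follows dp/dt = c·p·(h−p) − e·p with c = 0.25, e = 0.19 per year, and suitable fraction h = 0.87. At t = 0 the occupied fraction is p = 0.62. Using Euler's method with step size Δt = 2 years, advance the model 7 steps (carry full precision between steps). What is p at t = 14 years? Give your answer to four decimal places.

Update rule: p ← p + [c·p·(h−p) − e·p]·Δt with Δt = 2.
t = 2: p = 0.62000 + (-0.15810) = 0.46190
t = 4: p = 0.46190 + (-0.08127) = 0.38063
t = 6: p = 0.38063 + (-0.05150) = 0.32912
t = 8: p = 0.32912 + (-0.03606) = 0.29306
t = 10: p = 0.29306 + (-0.02682) = 0.26624
t = 12: p = 0.26624 + (-0.02080) = 0.24544
t = 14: p = 0.24544 + (-0.01662) = 0.22882

0.2288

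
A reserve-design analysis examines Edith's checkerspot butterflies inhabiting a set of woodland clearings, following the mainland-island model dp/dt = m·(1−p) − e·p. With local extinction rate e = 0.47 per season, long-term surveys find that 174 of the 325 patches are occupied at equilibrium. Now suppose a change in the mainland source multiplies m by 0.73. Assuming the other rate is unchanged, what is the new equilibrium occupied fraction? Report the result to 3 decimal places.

0.457

Observed p* = 174/325 = 0.53538.
Balance m(1−p*) = e·p* gives m = e·p*/(1−p*) = 0.47×0.53538/0.46462 = 0.54158.
New p* = m/(m+e) = 0.39535/(0.39535+0.47000) = 0.45687.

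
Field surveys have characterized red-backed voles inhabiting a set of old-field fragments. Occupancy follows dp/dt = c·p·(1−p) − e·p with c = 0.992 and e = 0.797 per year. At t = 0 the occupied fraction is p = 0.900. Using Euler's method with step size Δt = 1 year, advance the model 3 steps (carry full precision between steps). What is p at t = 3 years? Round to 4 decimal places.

Update rule: p ← p + [c·p·(1−p) − e·p]·Δt with Δt = 1.
p: 0.90000 → 0.27198  (Δp = -0.62802)
p: 0.27198 → 0.25163  (Δp = -0.02035)
p: 0.25163 → 0.23789  (Δp = -0.01374)

0.2379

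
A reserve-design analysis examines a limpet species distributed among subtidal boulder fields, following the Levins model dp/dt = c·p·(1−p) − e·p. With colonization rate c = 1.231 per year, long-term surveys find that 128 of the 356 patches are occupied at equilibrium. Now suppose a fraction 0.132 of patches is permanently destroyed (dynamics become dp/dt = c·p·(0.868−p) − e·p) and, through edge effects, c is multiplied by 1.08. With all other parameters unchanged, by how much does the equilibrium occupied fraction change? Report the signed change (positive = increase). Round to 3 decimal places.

-0.085

Observed p* = 128/356 = 0.35955.
Balance c(1−p*) = e gives e = 1.231×(1 − 0.35955) = 0.78839.
New p* = 0.868 − e/c = 0.868 − 0.78839/1.32948 = 0.27499.
Δp* = 0.27499 − 0.35955 = -0.08456.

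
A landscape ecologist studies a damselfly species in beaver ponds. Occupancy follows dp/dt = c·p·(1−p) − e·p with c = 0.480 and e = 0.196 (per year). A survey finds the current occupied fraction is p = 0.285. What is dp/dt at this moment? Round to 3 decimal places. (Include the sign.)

Colonization term: c·p·(1−p) = 0.480×0.285×0.7150 = 0.09781.
Extinction term: e·p = 0.05586.
dp/dt = 0.09781 − 0.05586 = 0.04195.

0.042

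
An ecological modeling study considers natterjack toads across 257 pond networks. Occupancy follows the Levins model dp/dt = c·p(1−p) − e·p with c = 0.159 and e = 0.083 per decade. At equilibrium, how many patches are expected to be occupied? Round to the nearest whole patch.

p* = 1 − e/c = 1 − 0.083/0.159 = 0.4780.
Expected occupied patches = N × p* = 257 × 0.4780 = 122.84 ≈ 123.

123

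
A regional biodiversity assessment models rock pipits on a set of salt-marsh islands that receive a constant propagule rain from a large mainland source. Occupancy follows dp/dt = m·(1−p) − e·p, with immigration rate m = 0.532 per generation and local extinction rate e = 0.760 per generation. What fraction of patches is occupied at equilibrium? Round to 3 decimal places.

At equilibrium the propagule rain into empty patches balances local extinction: m(1−p*) = e·p*.
p* = m/(m+e) = 0.532/(0.532+0.760) = 0.532/1.2920 = 0.4118.

0.412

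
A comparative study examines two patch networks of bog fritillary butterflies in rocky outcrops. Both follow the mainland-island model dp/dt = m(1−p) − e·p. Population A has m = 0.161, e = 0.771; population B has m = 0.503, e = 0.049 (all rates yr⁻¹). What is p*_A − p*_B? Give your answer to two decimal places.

-0.74

A: p*_A = m/(m+e) = 0.161/0.9320 = 0.1727.
B: p*_B = 0.503/0.5520 = 0.9112.
p*_A − p*_B = 0.1727 − 0.9112 = -0.7385.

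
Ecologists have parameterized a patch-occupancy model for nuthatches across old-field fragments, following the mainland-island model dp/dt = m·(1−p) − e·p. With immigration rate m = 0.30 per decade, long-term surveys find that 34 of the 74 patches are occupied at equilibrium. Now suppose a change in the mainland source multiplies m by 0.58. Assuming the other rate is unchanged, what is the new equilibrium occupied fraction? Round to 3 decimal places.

0.330

Observed p* = 34/74 = 0.45946.
Balance m(1−p*) = e·p* gives e = m(1−p*)/p* = 0.30×0.54054/0.45946 = 0.35294.
New p* = m/(m+e) = 0.17400/(0.17400+0.35294) = 0.33021.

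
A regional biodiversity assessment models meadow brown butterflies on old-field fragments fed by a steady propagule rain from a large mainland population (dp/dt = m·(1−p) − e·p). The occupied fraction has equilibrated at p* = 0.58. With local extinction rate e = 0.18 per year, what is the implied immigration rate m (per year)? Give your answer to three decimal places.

0.249

At equilibrium m(1−p*) = e·p*, so m = e·p*/(1−p*).
m = 0.18 × 0.58 / 0.4200 = 0.1044/0.4200 = 0.2486.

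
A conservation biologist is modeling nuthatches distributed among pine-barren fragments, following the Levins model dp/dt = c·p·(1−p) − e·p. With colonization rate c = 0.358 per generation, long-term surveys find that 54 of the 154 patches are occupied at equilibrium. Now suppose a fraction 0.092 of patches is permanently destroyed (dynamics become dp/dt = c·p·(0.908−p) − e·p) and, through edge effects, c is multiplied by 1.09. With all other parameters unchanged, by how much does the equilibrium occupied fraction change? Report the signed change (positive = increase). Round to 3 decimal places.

-0.038

Observed p* = 54/154 = 0.35065.
Balance c(1−p*) = e gives e = 0.358×(1 − 0.35065) = 0.23247.
New p* = 0.908 − e/c = 0.908 − 0.23247/0.39022 = 0.31226.
Δp* = 0.31226 − 0.35065 = -0.03839.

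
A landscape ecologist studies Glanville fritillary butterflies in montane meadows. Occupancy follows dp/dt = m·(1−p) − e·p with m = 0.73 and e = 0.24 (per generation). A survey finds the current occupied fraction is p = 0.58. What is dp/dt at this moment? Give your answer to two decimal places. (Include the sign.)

0.17

Colonization term: m·(1−p) = 0.73×0.4200 = 0.30660.
Extinction term: e·p = 0.13920.
dp/dt = 0.30660 − 0.13920 = 0.16740.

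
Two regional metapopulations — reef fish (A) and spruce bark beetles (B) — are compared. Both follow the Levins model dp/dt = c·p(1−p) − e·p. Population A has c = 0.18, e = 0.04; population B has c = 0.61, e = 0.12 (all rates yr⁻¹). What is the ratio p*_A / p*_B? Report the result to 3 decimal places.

A: p*_A = 1 − 0.04/0.18 = 0.7778.
B: p*_B = 1 − 0.12/0.61 = 0.8033.
p*_A / p*_B = 0.7778/0.8033 = 0.9683.

0.968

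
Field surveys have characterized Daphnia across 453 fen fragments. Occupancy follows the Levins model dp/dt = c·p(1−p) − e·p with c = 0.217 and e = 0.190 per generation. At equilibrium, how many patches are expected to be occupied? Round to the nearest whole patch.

56

p* = 1 − e/c = 1 − 0.190/0.217 = 0.1244.
Expected occupied patches = N × p* = 453 × 0.1244 = 56.36 ≈ 56.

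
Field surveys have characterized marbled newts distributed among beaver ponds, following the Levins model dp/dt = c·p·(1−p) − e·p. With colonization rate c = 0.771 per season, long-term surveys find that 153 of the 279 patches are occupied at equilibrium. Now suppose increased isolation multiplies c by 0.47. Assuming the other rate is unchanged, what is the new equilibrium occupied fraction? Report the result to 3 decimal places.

0.039

Observed p* = 153/279 = 0.54839.
Balance c(1−p*) = e gives e = 0.771×(1 − 0.54839) = 0.34819.
New p* = 1 − e/c = 1 − 0.34819/0.36237 = 0.03913.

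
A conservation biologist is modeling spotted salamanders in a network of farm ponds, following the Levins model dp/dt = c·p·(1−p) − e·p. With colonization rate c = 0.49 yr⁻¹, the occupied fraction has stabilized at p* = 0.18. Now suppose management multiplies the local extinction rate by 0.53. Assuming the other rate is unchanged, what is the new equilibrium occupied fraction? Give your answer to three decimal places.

Balance c(1−p*) = e gives e = 0.49×(1 − 0.18000) = 0.40180.
New p* = 1 − e/c = 1 − 0.21295/0.49000 = 0.56541.

0.565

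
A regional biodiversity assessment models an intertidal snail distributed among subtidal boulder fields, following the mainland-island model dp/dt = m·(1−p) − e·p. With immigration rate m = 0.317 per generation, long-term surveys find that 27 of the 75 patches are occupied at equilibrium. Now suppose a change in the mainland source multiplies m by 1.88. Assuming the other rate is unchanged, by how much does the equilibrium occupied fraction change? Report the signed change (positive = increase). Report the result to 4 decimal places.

0.1540

Observed p* = 27/75 = 0.36000.
Balance m(1−p*) = e·p* gives e = m(1−p*)/p* = 0.317×0.64000/0.36000 = 0.56356.
New p* = m/(m+e) = 0.59596/(0.59596+0.56356) = 0.51397.
Δp* = 0.51397 − 0.36000 = +0.15397.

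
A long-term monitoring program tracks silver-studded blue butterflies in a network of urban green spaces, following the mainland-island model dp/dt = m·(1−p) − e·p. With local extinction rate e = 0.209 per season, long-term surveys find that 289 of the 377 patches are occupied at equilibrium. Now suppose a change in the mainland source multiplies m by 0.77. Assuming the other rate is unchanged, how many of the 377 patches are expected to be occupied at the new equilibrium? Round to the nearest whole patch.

270

Observed p* = 289/377 = 0.76658.
Balance m(1−p*) = e·p* gives m = e·p*/(1−p*) = 0.209×0.76658/0.23342 = 0.68638.
New p* = m/(m+e) = 0.52851/(0.52851+0.20900) = 0.71661.
Expected occupied = 377 × 0.71661 = 270.16 ≈ 270.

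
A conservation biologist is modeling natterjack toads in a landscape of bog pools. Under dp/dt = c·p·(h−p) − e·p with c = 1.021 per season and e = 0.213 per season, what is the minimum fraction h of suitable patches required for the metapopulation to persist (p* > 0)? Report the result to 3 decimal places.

p* = h − e/c is positive only when h > e/c.
h_min = e/c = 0.213/1.021 = 0.2086.

0.209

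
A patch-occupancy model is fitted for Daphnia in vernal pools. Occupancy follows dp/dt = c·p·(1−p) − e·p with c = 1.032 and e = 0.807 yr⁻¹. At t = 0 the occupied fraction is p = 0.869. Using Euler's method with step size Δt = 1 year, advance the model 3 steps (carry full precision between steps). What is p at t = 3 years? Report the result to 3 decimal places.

Update rule: p ← p + [c·p·(1−p) − e·p]·Δt with Δt = 1.
p: 0.86900 → 0.28520  (Δp = -0.58380)
p: 0.28520 → 0.26543  (Δp = -0.01977)
p: 0.26543 → 0.25244  (Δp = -0.01298)

0.252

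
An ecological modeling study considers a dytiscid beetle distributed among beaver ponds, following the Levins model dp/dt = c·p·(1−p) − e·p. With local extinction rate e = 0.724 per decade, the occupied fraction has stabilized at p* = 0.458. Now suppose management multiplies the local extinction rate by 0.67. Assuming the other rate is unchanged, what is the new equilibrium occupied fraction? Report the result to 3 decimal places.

Balance c(1−p*) = e gives c = e/(1 − 0.45800) = 0.724/0.54200 = 1.33579.
New p* = 1 − e/c = 1 − 0.48508/1.33579 = 0.63686.

0.637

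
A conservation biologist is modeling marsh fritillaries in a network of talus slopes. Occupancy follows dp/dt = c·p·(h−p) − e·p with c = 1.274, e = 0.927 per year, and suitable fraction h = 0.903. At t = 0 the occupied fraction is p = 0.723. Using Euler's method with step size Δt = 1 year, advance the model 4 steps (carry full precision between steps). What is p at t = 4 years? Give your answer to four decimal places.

Update rule: p ← p + [c·p·(h−p) − e·p]·Δt with Δt = 1.
p: 0.72300 → 0.21858  (Δp = -0.50442)
p: 0.21858 → 0.20655  (Δp = -0.01203)
p: 0.20655 → 0.19834  (Δp = -0.00820)
p: 0.19834 → 0.19254  (Δp = -0.00580)

0.1925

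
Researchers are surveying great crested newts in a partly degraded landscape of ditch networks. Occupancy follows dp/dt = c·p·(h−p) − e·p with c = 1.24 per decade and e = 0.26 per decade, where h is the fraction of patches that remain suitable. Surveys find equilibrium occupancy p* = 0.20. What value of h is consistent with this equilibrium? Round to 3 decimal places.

0.410

At equilibrium c(h−p*) = e, so h = p* + e/c.
h = 0.20 + 0.26/1.24 = 0.20 + 0.2097 = 0.4097.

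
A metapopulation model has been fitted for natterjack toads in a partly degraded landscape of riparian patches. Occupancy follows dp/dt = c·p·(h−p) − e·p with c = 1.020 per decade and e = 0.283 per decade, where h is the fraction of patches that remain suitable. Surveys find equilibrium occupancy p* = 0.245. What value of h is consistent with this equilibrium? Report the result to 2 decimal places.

At equilibrium c(h−p*) = e, so h = p* + e/c.
h = 0.245 + 0.283/1.020 = 0.245 + 0.2775 = 0.5225.

0.52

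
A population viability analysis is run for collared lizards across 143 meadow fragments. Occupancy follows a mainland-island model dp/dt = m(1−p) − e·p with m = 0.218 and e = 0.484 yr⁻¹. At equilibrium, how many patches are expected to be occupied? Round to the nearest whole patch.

p* = m/(m+e) = 0.218/0.7020 = 0.3105.
Expected occupied patches = N × p* = 143 × 0.3105 = 44.41 ≈ 44.

44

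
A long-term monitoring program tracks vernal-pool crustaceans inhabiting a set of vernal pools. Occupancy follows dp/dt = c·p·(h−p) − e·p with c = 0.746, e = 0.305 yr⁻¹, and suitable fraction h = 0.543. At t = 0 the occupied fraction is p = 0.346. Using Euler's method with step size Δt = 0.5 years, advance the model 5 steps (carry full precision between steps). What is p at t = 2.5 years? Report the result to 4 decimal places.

0.2510

Update rule: p ← p + [c·p·(h−p) − e·p]·Δt with Δt = 0.5.
  1  |  dp/dt·Δt = -0.027341  |  p_1 = 0.318659
  2  |  dp/dt·Δt = -0.021930  |  p_2 = 0.296729
  3  |  dp/dt·Δt = -0.017994  |  p_3 = 0.278735
  4  |  dp/dt·Δt = -0.015032  |  p_4 = 0.263703
  5  |  dp/dt·Δt = -0.012743  |  p_5 = 0.250960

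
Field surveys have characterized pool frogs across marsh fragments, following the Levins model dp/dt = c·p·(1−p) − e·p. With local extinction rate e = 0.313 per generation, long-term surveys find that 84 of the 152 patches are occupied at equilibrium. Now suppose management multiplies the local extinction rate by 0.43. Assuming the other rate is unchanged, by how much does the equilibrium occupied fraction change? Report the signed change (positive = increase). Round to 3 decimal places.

Observed p* = 84/152 = 0.55263.
Balance c(1−p*) = e gives c = e/(1 − 0.55263) = 0.313/0.44737 = 0.69964.
New p* = 1 − e/c = 1 − 0.13459/0.69964 = 0.80763.
Δp* = 0.80763 − 0.55263 = +0.25500.

0.255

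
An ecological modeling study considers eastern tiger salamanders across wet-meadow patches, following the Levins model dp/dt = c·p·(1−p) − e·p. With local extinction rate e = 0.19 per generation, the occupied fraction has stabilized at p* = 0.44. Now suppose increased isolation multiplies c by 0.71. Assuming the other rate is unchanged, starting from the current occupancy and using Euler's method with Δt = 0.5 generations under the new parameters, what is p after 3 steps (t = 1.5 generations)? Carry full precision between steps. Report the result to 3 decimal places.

Balance c(1−p*) = e gives c = e/(1 − 0.44000) = 0.19/0.56000 = 0.33929.
Starting from p₀ = 0.44000; update p ← p + (dp/dt)·Δt with the new parameters.
t = 0.5: p = 0.44000 + (-0.01212) = 0.42788
t = 1: p = 0.42788 + (-0.01116) = 0.41671
t = 1.5: p = 0.41671 + (-0.01031) = 0.40640

0.406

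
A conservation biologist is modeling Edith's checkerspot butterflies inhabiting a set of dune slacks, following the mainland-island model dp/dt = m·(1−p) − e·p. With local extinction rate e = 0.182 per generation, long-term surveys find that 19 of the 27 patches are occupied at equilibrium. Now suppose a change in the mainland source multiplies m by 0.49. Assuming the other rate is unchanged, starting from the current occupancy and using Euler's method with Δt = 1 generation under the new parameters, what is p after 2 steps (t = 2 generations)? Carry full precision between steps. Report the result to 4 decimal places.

0.5988

Observed p* = 19/27 = 0.70370.
Balance m(1−p*) = e·p* gives m = e·p*/(1−p*) = 0.182×0.70370/0.29630 = 0.43225.
Starting from p₀ = 0.70370; update p ← p + (dp/dt)·Δt with the new parameters.
  1  |  dp/dt·Δt = -0.065318  |  p_1 = 0.638386
  2  |  dp/dt·Δt = -0.039595  |  p_2 = 0.598790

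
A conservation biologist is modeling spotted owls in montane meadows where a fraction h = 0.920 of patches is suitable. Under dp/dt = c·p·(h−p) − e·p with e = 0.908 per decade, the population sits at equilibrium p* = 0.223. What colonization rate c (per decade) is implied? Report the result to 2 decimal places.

At equilibrium c(h−p*) = e, so c = e/(h−p*).
c = 0.908/(0.920 − 0.223) = 0.908/0.6970 = 1.3027.

1.30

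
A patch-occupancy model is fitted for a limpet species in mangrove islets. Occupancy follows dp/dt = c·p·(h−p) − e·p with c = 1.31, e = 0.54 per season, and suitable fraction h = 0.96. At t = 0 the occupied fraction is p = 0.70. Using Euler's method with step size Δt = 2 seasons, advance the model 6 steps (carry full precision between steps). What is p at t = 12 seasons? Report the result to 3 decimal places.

Update rule: p ← p + [c·p·(h−p) − e·p]·Δt with Δt = 2.
t = 2: p = 0.70000 + (-0.27916) = 0.42084
t = 4: p = 0.42084 + (+0.13997) = 0.56081
t = 6: p = 0.56081 + (-0.01914) = 0.54167
t = 8: p = 0.54167 + (+0.00868) = 0.55035
t = 10: p = 0.55035 + (-0.00369) = 0.54665
t = 12: p = 0.54665 + (+0.00162) = 0.54828

0.548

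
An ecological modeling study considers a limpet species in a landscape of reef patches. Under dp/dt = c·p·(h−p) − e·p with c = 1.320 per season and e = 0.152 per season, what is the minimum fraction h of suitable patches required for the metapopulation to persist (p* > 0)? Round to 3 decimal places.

p* = h − e/c is positive only when h > e/c.
h_min = e/c = 0.152/1.320 = 0.1152.

0.115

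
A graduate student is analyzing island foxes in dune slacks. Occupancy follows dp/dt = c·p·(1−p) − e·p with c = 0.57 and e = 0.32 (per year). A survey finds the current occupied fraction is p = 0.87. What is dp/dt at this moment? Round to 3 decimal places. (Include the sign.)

Colonization term: c·p·(1−p) = 0.57×0.87×0.1300 = 0.06447.
Extinction term: e·p = 0.27840.
dp/dt = 0.06447 − 0.27840 = -0.21393.

-0.214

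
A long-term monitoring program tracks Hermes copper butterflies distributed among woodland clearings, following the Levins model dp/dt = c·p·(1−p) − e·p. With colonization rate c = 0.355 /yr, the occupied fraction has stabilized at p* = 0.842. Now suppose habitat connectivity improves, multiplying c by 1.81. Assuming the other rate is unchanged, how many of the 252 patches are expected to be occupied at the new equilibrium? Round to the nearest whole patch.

230

Balance c(1−p*) = e gives e = 0.355×(1 − 0.84200) = 0.05609.
New p* = 1 − e/c = 1 − 0.05609/0.64255 = 0.91271.
Expected occupied = 252 × 0.91271 = 230.00 ≈ 230.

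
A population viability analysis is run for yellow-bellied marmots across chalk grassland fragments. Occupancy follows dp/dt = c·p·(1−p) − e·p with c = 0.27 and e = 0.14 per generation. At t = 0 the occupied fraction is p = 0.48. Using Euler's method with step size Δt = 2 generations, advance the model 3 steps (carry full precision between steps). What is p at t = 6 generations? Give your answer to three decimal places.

0.481

Update rule: p ← p + [c·p·(1−p) − e·p]·Δt with Δt = 2.
p: 0.48000 → 0.48038  (Δp = +0.00038)
p: 0.48038 → 0.48067  (Δp = +0.00028)
p: 0.48067 → 0.48088  (Δp = +0.00021)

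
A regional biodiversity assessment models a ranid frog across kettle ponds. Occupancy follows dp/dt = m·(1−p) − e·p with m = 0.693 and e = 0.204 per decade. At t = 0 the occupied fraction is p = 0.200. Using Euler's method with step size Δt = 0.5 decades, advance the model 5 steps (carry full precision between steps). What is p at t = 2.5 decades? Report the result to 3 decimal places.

0.743

Update rule: p ← p + [m·(1−p) − e·p]·Δt with Δt = 0.5.
p: 0.20000 → 0.45680  (Δp = +0.25680)
p: 0.45680 → 0.59843  (Δp = +0.14163)
p: 0.59843 → 0.67653  (Δp = +0.07811)
p: 0.67653 → 0.71961  (Δp = +0.04308)
p: 0.71961 → 0.74336  (Δp = +0.02376)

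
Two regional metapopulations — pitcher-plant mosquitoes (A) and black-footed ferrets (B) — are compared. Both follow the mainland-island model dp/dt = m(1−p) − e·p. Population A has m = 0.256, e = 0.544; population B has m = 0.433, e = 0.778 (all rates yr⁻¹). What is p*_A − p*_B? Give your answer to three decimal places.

A: p*_A = m/(m+e) = 0.256/0.8000 = 0.3200.
B: p*_B = 0.433/1.2110 = 0.3576.
p*_A − p*_B = 0.3200 − 0.3576 = -0.0376.

-0.038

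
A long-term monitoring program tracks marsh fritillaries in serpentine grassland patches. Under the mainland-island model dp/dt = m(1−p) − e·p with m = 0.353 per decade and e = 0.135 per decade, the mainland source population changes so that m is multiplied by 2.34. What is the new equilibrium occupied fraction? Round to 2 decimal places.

Before: p* = 0.353/(0.353+0.135) = 0.7234.
After: m = 0.82602, e = 0.135; p* = 0.82602/0.9610 = 0.8595.

0.86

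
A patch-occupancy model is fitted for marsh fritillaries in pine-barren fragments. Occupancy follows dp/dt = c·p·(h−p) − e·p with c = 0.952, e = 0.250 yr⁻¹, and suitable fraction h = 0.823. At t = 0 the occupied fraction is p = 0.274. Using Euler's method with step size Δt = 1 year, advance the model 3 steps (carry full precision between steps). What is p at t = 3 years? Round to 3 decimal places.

0.475

Update rule: p ← p + [c·p·(h−p) − e·p]·Δt with Δt = 1.
p: 0.27400 → 0.34871  (Δp = +0.07471)
p: 0.34871 → 0.41898  (Δp = +0.07027)
p: 0.41898 → 0.47539  (Δp = +0.05641)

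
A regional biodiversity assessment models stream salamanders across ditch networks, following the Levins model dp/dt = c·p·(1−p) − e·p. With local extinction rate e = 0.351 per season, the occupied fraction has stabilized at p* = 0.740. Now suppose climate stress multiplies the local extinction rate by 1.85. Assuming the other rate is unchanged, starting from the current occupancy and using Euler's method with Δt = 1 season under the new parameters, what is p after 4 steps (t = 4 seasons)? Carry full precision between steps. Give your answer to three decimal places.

Balance c(1−p*) = e gives c = e/(1 − 0.74000) = 0.351/0.26000 = 1.35000.
Starting from p₀ = 0.74000; update p ← p + (dp/dt)·Δt with the new parameters.
t = 1: p = 0.74000 + (-0.22078) = 0.51922
t = 2: p = 0.51922 + (-0.00015) = 0.51907
t = 3: p = 0.51907 + (-0.00005) = 0.51902
t = 4: p = 0.51902 + (-0.00001) = 0.51901

0.519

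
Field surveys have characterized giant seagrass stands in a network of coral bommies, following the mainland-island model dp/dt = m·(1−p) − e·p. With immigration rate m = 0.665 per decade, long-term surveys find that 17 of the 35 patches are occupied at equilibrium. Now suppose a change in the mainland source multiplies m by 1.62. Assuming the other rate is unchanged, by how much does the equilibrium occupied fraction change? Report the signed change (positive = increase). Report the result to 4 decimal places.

Observed p* = 17/35 = 0.48571.
Balance m(1−p*) = e·p* gives e = m(1−p*)/p* = 0.665×0.51429/0.48571 = 0.70413.
New p* = m/(m+e) = 1.07730/(1.07730+0.70413) = 0.60474.
Δp* = 0.60474 − 0.48571 = +0.11903.

0.1190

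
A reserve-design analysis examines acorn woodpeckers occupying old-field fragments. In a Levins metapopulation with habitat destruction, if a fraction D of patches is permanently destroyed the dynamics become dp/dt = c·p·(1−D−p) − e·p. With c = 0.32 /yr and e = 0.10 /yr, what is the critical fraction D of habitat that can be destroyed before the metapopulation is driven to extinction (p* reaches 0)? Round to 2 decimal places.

The nontrivial equilibrium is p* = (1−D) − e/c; extinction occurs when this hits zero.
So D_crit = 1 − e/c = 1 − 0.10/0.32 = 1 − 0.3125 = 0.6875.
This equals the undisturbed p*, a classic result of Lande's extension.

0.69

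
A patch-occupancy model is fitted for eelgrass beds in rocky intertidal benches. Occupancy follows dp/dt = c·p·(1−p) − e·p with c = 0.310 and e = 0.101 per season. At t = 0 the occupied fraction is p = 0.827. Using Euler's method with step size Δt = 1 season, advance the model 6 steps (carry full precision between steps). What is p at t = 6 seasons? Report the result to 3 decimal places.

Update rule: p ← p + [c·p·(1−p) − e·p]·Δt with Δt = 1.
  1  |  dp/dt·Δt = -0.039175  |  p_1 = 0.787825
  2  |  dp/dt·Δt = -0.027752  |  p_2 = 0.760073
  3  |  dp/dt·Δt = -0.020235  |  p_3 = 0.739838
  4  |  dp/dt·Δt = -0.015056  |  p_4 = 0.724783
  5  |  dp/dt·Δt = -0.011366  |  p_5 = 0.713416
  6  |  dp/dt·Δt = -0.008674  |  p_6 = 0.704742

0.705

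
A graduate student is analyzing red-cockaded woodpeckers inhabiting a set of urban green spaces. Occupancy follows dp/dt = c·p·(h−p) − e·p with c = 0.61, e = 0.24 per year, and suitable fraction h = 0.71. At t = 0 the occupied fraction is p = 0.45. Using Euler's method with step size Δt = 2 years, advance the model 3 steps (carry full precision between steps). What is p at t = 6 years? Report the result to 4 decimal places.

0.3352

Update rule: p ← p + [c·p·(h−p) − e·p]·Δt with Δt = 2.
p: 0.45000 → 0.37674  (Δp = -0.07326)
p: 0.37674 → 0.34908  (Δp = -0.02766)
p: 0.34908 → 0.33523  (Δp = -0.01385)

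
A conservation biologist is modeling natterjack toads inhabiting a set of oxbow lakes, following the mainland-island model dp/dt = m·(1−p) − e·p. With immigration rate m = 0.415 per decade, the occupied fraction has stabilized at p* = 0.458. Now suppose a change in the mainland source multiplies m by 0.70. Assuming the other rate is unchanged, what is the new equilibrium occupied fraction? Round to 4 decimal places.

Balance m(1−p*) = e·p* gives e = m(1−p*)/p* = 0.415×0.54200/0.45800 = 0.49111.
New p* = m/(m+e) = 0.29050/(0.29050+0.49111) = 0.37167.

0.3717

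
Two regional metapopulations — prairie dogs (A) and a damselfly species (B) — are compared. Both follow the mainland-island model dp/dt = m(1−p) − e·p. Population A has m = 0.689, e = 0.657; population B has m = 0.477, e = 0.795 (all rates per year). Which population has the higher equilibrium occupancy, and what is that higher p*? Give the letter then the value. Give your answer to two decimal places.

A, 0.51

A: p*_A = m/(m+e) = 0.689/1.3460 = 0.5119.
B: p*_B = 0.477/1.2720 = 0.3750.
A is higher at 0.5119.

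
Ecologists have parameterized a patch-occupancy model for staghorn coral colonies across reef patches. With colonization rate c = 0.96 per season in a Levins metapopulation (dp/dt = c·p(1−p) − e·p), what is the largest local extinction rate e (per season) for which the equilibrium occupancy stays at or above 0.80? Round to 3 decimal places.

0.192

1 − e/c ≥ 0.80 ⇒ e ≤ c(1 − 0.80) = 0.96 × 0.2000.
e_max = 0.1920.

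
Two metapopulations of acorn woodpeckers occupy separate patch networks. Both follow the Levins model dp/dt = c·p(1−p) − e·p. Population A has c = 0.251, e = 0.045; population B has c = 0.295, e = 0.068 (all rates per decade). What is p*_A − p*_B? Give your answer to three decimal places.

0.051

A: p*_A = 1 − 0.045/0.251 = 0.8207.
B: p*_B = 1 − 0.068/0.295 = 0.7695.
p*_A − p*_B = 0.8207 − 0.7695 = 0.0512.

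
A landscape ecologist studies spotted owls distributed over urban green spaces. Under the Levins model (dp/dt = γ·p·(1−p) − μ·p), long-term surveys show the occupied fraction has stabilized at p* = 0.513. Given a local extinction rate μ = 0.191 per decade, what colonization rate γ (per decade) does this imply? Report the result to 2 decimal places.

At equilibrium γ(1−p*) = μ, so γ = μ/(1−p*).
γ = 0.191/(1 − 0.513) = 0.191/0.4870 = 0.3922.

0.39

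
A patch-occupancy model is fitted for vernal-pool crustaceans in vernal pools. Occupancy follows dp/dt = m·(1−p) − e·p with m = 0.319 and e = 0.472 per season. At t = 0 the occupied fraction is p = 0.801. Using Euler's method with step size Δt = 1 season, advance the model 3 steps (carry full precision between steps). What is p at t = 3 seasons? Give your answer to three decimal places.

Update rule: p ← p + [m·(1−p) − e·p]·Δt with Δt = 1.
t = 1: p = 0.80100 + (-0.31459) = 0.48641
t = 2: p = 0.48641 + (-0.06575) = 0.42066
t = 3: p = 0.42066 + (-0.01374) = 0.40692

0.407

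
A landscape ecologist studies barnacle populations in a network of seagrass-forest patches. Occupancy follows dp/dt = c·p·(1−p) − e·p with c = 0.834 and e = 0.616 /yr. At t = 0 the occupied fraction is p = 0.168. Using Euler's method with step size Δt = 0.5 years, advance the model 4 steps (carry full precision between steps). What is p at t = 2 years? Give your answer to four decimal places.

Update rule: p ← p + [c·p·(1−p) − e·p]·Δt with Δt = 0.5.
step 1: Δp = +0.00654, p = 0.17454
step 2: Δp = +0.00632, p = 0.18086
step 3: Δp = +0.00607, p = 0.18694
step 4: Δp = +0.00580, p = 0.19274

0.1927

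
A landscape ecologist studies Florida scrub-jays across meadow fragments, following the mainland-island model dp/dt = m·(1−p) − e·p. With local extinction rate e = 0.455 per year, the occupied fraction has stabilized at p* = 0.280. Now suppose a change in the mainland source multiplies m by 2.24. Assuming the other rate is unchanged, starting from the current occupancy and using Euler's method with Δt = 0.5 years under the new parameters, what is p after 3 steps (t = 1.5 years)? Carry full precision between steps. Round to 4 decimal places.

Balance m(1−p*) = e·p* gives m = e·p*/(1−p*) = 0.455×0.28000/0.72000 = 0.17694.
Starting from p₀ = 0.28000; update p ← p + (dp/dt)·Δt with the new parameters.
p: 0.28000 → 0.35899  (Δp = +0.07899)
p: 0.35899 → 0.40435  (Δp = +0.04536)
p: 0.40435 → 0.43041  (Δp = +0.02605)

0.4304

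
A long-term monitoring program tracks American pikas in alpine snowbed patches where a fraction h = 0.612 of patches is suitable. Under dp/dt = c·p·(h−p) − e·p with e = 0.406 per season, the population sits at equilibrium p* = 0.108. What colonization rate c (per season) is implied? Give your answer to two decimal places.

At equilibrium c(h−p*) = e, so c = e/(h−p*).
c = 0.406/(0.612 − 0.108) = 0.406/0.5040 = 0.8056.

0.81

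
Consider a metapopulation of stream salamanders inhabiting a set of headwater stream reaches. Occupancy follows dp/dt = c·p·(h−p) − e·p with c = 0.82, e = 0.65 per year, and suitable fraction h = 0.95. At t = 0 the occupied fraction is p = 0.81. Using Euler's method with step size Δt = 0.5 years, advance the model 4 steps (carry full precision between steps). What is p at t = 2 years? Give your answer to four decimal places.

Update rule: p ← p + [c·p·(h−p) − e·p]·Δt with Δt = 0.5.
  1  |  dp/dt·Δt = -0.216756  |  p_1 = 0.593244
  2  |  dp/dt·Δt = -0.106031  |  p_2 = 0.487213
  3  |  dp/dt·Δt = -0.065899  |  p_3 = 0.421314
  4  |  dp/dt·Δt = -0.045603  |  p_4 = 0.375712

0.3757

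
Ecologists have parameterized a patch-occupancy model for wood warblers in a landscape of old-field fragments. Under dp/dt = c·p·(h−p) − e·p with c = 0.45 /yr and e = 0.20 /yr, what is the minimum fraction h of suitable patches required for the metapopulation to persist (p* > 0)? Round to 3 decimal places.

0.444

p* = h − e/c is positive only when h > e/c.
h_min = e/c = 0.20/0.45 = 0.4444.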